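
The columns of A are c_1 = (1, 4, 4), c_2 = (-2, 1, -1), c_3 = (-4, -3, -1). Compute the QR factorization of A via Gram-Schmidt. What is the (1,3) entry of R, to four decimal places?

e_1 = c_1/‖c_1‖ = (1, 4, 4)/5.7446 = (0.1741, 0.6963, 0.6963).
r_{13} = e_1·c_3 = -3.4816.

r_{13} = -3.4816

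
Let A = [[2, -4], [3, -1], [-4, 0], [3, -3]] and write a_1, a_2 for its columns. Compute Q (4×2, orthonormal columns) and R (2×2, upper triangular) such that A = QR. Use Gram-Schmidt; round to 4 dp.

e_1 = a_1/‖a_1‖ = (2, 3, -4, 3)/6.1644 = (0.3244, 0.4867, -0.6489, 0.4867).
r_{12} = e_1·a_2 = -3.2444.
u_2 = a_2 + 3.2444·e_1 = (-2.9474, 0.5789, -2.1053, -1.4211).
‖u_2‖ = 3.9337, so e_2 = (-0.7493, 0.1472, -0.5352, -0.3613).

Q = [[0.3244, -0.7493], [0.4867, 0.1472], [-0.6489, -0.5352], [0.4867, -0.3613]], R = [[6.1644, -3.2444], [0.0000, 3.9337]]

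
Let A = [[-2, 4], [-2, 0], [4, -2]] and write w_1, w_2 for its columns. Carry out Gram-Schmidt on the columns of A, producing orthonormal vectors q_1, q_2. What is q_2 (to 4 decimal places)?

q_2 = (0.8729, -0.4364, 0.2182)

w_1 = (-2, -2, 4); ‖w_1‖ = 4.8990, so q_1 = (-0.4082, -0.4082, 0.8165).
q_1·w_2 = (-0.4082)·4 + (-0.4082)·0 + 0.8165·(-2) = -3.2660.
u_2 = w_2 + 3.2660·q_1 = (2.6667, -1.3333, 0.6667).
‖u_2‖ = 3.0551, so q_2 = (0.8729, -0.4364, 0.2182).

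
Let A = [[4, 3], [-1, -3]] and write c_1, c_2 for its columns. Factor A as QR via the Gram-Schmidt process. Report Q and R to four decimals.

c_1 = (4, -1); ‖c_1‖ = 4.1231, so q_1 = (0.9701, -0.2425).
q_1·c_2 = 0.9701·3 + (-0.2425)·(-3) = 3.6380.
u_2 = c_2 − 3.6380·q_1 = (-0.5294, -2.1176).
‖u_2‖ = 2.1828, so q_2 = (-0.2425, -0.9701).

Q = [[0.9701, -0.2425], [-0.2425, -0.9701]], R = [[4.1231, 3.6380], [0.0000, 2.1828]]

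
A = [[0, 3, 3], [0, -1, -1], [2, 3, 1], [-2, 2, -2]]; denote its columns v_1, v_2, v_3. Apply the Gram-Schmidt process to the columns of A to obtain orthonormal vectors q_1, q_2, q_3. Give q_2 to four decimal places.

q_1 = v_1/‖v_1‖ = (0, 0, 2, -2)/2.8284 = (0.0000, 0.0000, 0.7071, -0.7071).
r_{12} = q_1·v_2 = 0.7071.
u_2 = v_2 − 0.7071·q_1 = (3.0000, -1.0000, 2.5000, 2.5000).
‖u_2‖ = 4.7434, so q_2 = (0.6325, -0.2108, 0.5270, 0.5270).

q_2 = (0.6325, -0.2108, 0.5270, 0.5270)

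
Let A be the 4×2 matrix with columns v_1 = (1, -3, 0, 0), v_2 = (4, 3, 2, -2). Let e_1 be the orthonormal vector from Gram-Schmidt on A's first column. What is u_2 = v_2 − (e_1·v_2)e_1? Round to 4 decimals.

u_2 = (4.5000, 1.5000, 2.0000, -2.0000)

v_1 = (1, -3, 0, 0); ‖v_1‖ = 3.1623, so e_1 = (0.3162, -0.9487, 0.0000, 0.0000).
e_1·v_2 = 0.3162·4 + (-0.9487)·3 + 0.0000·2 + 0.0000·(-2) = -1.5811.
u_2 = v_2 + 1.5811·e_1 = (4.5000, 1.5000, 2.0000, -2.0000).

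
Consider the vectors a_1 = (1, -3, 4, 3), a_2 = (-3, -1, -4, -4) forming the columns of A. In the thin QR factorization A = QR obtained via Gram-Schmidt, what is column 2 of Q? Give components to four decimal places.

e_2 = (-0.4969, -0.7680, -0.1807, -0.3614)

e_1 = a_1/‖a_1‖ = (1, -3, 4, 3)/5.9161 = (0.1690, -0.5071, 0.6761, 0.5071).
r_{12} = e_1·a_2 = -4.7329.
u_2 = a_2 + 4.7329·e_1 = (-2.2000, -3.4000, -0.8000, -1.6000).
‖u_2‖ = 4.4272, so e_2 = (-0.4969, -0.7680, -0.1807, -0.3614).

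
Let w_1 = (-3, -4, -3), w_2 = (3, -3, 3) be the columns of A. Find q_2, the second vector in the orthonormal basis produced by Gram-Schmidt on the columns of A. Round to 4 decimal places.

w_1 = (-3, -4, -3); ‖w_1‖ = 5.8310, so q_1 = (-0.5145, -0.6860, -0.5145).
q_1·w_2 = (-0.5145)·3 + (-0.6860)·(-3) + (-0.5145)·3 = -1.0290.
u_2 = w_2 + 1.0290·q_1 = (2.4706, -3.7059, 2.4706).
‖u_2‖ = 5.0932, so q_2 = (0.4851, -0.7276, 0.4851).

q_2 = (0.4851, -0.7276, 0.4851)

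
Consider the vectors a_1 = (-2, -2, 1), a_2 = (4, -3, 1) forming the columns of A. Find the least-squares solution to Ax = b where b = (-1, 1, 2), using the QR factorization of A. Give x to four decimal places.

a_1 = (-2, -2, 1); ‖a_1‖ = 3.0000, so q_1 = (-0.6667, -0.6667, 0.3333).
q_1·a_2 = (-0.6667)·4 + (-0.6667)·(-3) + 0.3333·1 = -0.3333.
u_2 = a_2 + 0.3333·q_1 = (3.7778, -3.2222, 1.1111).
‖u_2‖ = 5.0881, so q_2 = (0.7425, -0.6333, 0.2184).
Qᵀb = (0.6667, -0.9390).
Back-substitute: x_2 = -0.9390/5.0881 = -0.1845.
x_1 = (0.6667 + 0.3333·(-0.1845))/3.0000 = 0.2017.

x = (0.2017, -0.1845)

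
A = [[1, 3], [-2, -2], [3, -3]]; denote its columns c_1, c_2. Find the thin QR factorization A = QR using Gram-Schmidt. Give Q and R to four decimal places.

e_1 = c_1/‖c_1‖ = (1, -2, 3)/3.7417 = (0.2673, -0.5345, 0.8018).
r_{12} = e_1·c_2 = -0.5345.
u_2 = c_2 + 0.5345·e_1 = (3.1429, -2.2857, -2.5714).
‖u_2‖ = 4.6599, so e_2 = (0.6745, -0.4905, -0.5518).

Q = [[0.2673, 0.6745], [-0.5345, -0.4905], [0.8018, -0.5518]], R = [[3.7417, -0.5345], [0.0000, 4.6599]]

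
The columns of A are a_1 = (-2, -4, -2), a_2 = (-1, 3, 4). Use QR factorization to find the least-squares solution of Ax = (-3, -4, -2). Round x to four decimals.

x = (1.2333, 0.2000)

a_1 = (-2, -4, -2); ‖a_1‖ = 4.8990, so e_1 = (-0.4082, -0.8165, -0.4082).
e_1·a_2 = (-0.4082)·(-1) + (-0.8165)·3 + (-0.4082)·4 = -3.6742.
u_2 = a_2 + 3.6742·e_1 = (-2.5000, 0.0000, 2.5000).
‖u_2‖ = 3.5355, so e_2 = (-0.7071, 0.0000, 0.7071).
Qᵀb = (5.3072, 0.7071).
Back-substitute: x_2 = 0.7071/3.5355 = 0.2000.
x_1 = (5.3072 + 3.6742·0.2000)/4.8990 = 1.2333.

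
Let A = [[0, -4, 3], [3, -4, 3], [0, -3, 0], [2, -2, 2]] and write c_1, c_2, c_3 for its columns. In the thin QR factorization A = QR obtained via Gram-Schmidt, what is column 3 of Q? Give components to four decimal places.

q_3 = (0.6064, -0.0802, -0.7819, 0.1203)

c_1 = (0, 3, 0, 2); ‖c_1‖ = 3.6056, so q_1 = (0.0000, 0.8321, 0.0000, 0.5547).
q_1·c_2 = 0.0000·(-4) + 0.8321·(-4) + 0.0000·(-3) + 0.5547·(-2) = -4.4376.
u_2 = c_2 + 4.4376·q_1 = (-4.0000, -0.3077, -3.0000, 0.4615).
‖u_2‖ = 5.0307, so q_2 = (-0.7951, -0.0612, -0.5963, 0.0917).
q_1·c_3 = 0.0000·3 + 0.8321·3 + 0.0000·0 + 0.5547·2 = 3.6056; q_2·c_3 = (-0.7951)·3 + (-0.0612)·3 + (-0.5963)·0 + 0.0917·2 = -2.3854.
u_3 = c_3 − 3.6056·q_1 + 2.3854·q_2 = (1.1033, -0.1459, -1.4225, 0.2188).
‖u_3‖ = 1.8193, so q_3 = (0.6064, -0.0802, -0.7819, 0.1203).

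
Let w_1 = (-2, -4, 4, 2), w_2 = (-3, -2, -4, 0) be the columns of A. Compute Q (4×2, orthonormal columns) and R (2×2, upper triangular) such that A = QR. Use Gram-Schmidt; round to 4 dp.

Q = [[-0.3162, -0.5767], [-0.6325, -0.4092], [0.6325, -0.7069], [0.3162, 0.0186]], R = [[6.3246, -0.3162], [0.0000, 5.3759]]

w_1 = (-2, -4, 4, 2); ‖w_1‖ = 6.3246, so e_1 = (-0.3162, -0.6325, 0.6325, 0.3162).
e_1·w_2 = (-0.3162)·(-3) + (-0.6325)·(-2) + 0.6325·(-4) + 0.3162·0 = -0.3162.
u_2 = w_2 + 0.3162·e_1 = (-3.1000, -2.2000, -3.8000, 0.1000).
‖u_2‖ = 5.3759, so e_2 = (-0.5767, -0.4092, -0.7069, 0.0186).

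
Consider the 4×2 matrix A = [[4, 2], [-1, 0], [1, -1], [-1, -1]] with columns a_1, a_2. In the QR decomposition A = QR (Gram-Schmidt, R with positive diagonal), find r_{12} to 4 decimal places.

a_1 = (4, -1, 1, -1); ‖a_1‖ = 4.3589, so e_1 = (0.9177, -0.2294, 0.2294, -0.2294).
r_{12} = e_1·a_2 = 1.8353.

r_{12} = 1.8353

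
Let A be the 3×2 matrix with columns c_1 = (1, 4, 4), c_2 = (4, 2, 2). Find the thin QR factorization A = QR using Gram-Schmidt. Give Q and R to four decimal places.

c_1 = (1, 4, 4); ‖c_1‖ = 5.7446, so e_1 = (0.1741, 0.6963, 0.6963).
e_1·c_2 = 0.1741·4 + 0.6963·2 + 0.6963·2 = 3.4816.
u_2 = c_2 − 3.4816·e_1 = (3.3939, -0.4242, -0.4242).
‖u_2‖ = 3.4466, so e_2 = (0.9847, -0.1231, -0.1231).

Q = [[0.1741, 0.9847], [0.6963, -0.1231], [0.6963, -0.1231]], R = [[5.7446, 3.4816], [0.0000, 3.4466]]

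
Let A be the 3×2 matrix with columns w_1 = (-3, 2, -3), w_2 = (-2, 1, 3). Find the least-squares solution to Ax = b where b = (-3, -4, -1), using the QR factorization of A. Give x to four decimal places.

x = (0.1792, -0.0586)

w_1 = (-3, 2, -3); ‖w_1‖ = 4.6904, so e_1 = (-0.6396, 0.4264, -0.6396).
e_1·w_2 = (-0.6396)·(-2) + 0.4264·1 + (-0.6396)·3 = -0.2132.
u_2 = w_2 + 0.2132·e_1 = (-2.1364, 1.0909, 2.8636).
‖u_2‖ = 3.7356, so e_2 = (-0.5719, 0.2920, 0.7666).
Qᵀb = (0.8528, -0.2190).
Back-substitute: x_2 = -0.2190/3.7356 = -0.0586.
x_1 = (0.8528 + 0.2132·(-0.0586))/4.6904 = 0.1792.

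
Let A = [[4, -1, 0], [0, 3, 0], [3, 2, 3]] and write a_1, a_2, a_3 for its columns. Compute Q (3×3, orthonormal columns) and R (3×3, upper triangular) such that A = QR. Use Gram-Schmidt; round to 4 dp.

Q = [[0.8000, -0.3548, -0.4838], [0.0000, 0.8064, -0.5914], [0.6000, 0.4731, 0.6451]], R = [[5.0000, 0.4000, 1.8000], [0.0000, 3.7202, 1.4193], [0.0000, 0.0000, 1.9354]]

q_1 = a_1/‖a_1‖ = (4, 0, 3)/5.0000 = (0.8000, 0.0000, 0.6000).
r_{12} = q_1·a_2 = 0.4000.
u_2 = a_2 − 0.4000·q_1 = (-1.3200, 3.0000, 1.7600).
‖u_2‖ = 3.7202, so q_2 = (-0.3548, 0.8064, 0.4731).
r_{13} = q_1·a_3 = 1.8000; r_{23} = q_2·a_3 = 1.4193.
u_3 = a_3 − 1.8000·q_1 − 1.4193·q_2 = (-0.9364, -1.1445, 1.2486).
‖u_3‖ = 1.9354, so q_3 = (-0.4838, -0.5914, 0.6451).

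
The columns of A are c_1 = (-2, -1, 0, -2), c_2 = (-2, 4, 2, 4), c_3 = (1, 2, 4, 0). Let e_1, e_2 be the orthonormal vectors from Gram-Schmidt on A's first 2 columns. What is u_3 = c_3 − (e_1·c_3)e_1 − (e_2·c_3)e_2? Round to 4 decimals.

u_3 = (1.3108, 0.5676, 3.3649, -1.5946)

e_1 = c_1/‖c_1‖ = (-2, -1, 0, -2)/3.0000 = (-0.6667, -0.3333, 0.0000, -0.6667).
r_{12} = e_1·c_2 = -2.6667.
u_2 = c_2 + 2.6667·e_1 = (-3.7778, 3.1111, 2.0000, 2.2222).
‖u_2‖ = 5.7349, so e_2 = (-0.6587, 0.5425, 0.3487, 0.3875).
r_{13} = e_1·c_3 = -1.3333; r_{23} = e_2·c_3 = 1.8212.
u_3 = c_3 + 1.3333·e_1 − 1.8212·e_2 = (1.3108, 0.5676, 3.3649, -1.5946).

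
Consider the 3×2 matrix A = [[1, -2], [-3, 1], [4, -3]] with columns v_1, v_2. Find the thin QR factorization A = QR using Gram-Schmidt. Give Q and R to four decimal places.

Q = [[0.1961, -0.7926], [-0.5883, -0.5661], [0.7845, -0.2265]], R = [[5.0990, -3.3340], [0.0000, 1.6984]]

v_1 = (1, -3, 4); ‖v_1‖ = 5.0990, so q_1 = (0.1961, -0.5883, 0.7845).
q_1·v_2 = 0.1961·(-2) + (-0.5883)·1 + 0.7845·(-3) = -3.3340.
u_2 = v_2 + 3.3340·q_1 = (-1.3462, -0.9615, -0.3846).
‖u_2‖ = 1.6984, so q_2 = (-0.7926, -0.5661, -0.2265).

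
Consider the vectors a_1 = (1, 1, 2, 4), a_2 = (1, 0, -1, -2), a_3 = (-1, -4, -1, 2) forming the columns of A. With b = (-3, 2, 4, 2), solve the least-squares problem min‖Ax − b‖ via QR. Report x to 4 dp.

q_1 = a_1/‖a_1‖ = (1, 1, 2, 4)/4.6904 = (0.2132, 0.2132, 0.4264, 0.8528).
r_{12} = q_1·a_2 = -1.9188.
u_2 = a_2 + 1.9188·q_1 = (1.4091, 0.4091, -0.1818, -0.3636).
‖u_2‖ = 1.5226, so q_2 = (0.9255, 0.2687, -0.1194, -0.2388).
r_{13} = q_1·a_3 = 0.2132; r_{23} = q_2·a_3 = -2.3585.
u_3 = a_3 − 0.2132·q_1 + 2.3585·q_2 = (1.1373, -3.4118, -1.3725, 1.2549).
‖u_3‖ = 4.0487, so q_3 = (0.2809, -0.8427, -0.3390, 0.3100).
Qᵀb = (3.1980, -3.1944, -3.2642).
Back-substitute: x_3 = -3.2642/4.0487 = -0.8062.
x_2 = (-3.1944 + 2.3585·(-0.8062))/1.5226 = -3.3469.
x_1 = (3.1980 + 1.9188·(-3.3469) − 0.2132·(-0.8062))/4.6904 = -0.6507.

x = (-0.6507, -3.3469, -0.8062)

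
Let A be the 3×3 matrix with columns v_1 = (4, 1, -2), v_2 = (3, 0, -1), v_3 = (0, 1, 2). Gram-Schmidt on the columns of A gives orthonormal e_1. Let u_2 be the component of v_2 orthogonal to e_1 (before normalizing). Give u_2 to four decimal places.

u_2 = (0.3333, -0.6667, 0.3333)

v_1 = (4, 1, -2); ‖v_1‖ = 4.5826, so e_1 = (0.8729, 0.2182, -0.4364).
e_1·v_2 = 0.8729·3 + 0.2182·0 + (-0.4364)·(-1) = 3.0551.
u_2 = v_2 − 3.0551·e_1 = (0.3333, -0.6667, 0.3333).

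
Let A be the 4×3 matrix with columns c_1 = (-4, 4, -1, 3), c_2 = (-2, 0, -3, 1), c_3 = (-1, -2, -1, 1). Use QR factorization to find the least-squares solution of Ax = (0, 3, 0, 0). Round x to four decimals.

x = (0.1948, 0.2727, -1.0909)

q_1 = c_1/‖c_1‖ = (-4, 4, -1, 3)/6.4807 = (-0.6172, 0.6172, -0.1543, 0.4629).
r_{12} = q_1·c_2 = 2.1602.
u_2 = c_2 − 2.1602·q_1 = (-0.6667, -1.3333, -2.6667, 0.0000).
‖u_2‖ = 3.0551, so q_2 = (-0.2182, -0.4364, -0.8729, 0.0000).
r_{13} = q_1·c_3 = 0.0000; r_{23} = q_2·c_3 = 1.9640.
u_3 = c_3 + 0.0000·q_1 − 1.9640·q_2 = (-0.5714, -1.1429, 0.7143, 1.0000).
‖u_3‖ = 1.7728, so q_3 = (-0.3223, -0.6447, 0.4029, 0.5641).
Qᵀb = (1.8516, -1.3093, -1.9340).
Back-substitute: x_3 = -1.9340/1.7728 = -1.0909.
x_2 = (-1.3093 − 1.9640·(-1.0909))/3.0551 = 0.2727.
x_1 = (1.8516 − 2.1602·0.2727 + 0.0000·(-1.0909))/6.4807 = 0.1948.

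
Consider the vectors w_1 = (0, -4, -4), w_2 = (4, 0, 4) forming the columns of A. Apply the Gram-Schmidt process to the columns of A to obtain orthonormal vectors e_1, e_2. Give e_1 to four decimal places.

e_1 = w_1/‖w_1‖ = (0, -4, -4)/5.6569 = (0.0000, -0.7071, -0.7071).

e_1 = (0.0000, -0.7071, -0.7071)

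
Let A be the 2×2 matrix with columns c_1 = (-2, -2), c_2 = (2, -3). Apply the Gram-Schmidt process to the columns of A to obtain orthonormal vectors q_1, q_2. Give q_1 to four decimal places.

q_1 = (-0.7071, -0.7071)

c_1 = (-2, -2); ‖c_1‖ = 2.8284, so q_1 = (-0.7071, -0.7071).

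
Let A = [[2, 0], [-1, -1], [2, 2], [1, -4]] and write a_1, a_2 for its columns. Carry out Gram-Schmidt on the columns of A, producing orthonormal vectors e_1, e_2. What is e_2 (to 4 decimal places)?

e_2 = (-0.0437, -0.1969, 0.3937, -0.8968)

a_1 = (2, -1, 2, 1); ‖a_1‖ = 3.1623, so e_1 = (0.6325, -0.3162, 0.6325, 0.3162).
e_1·a_2 = 0.6325·0 + (-0.3162)·(-1) + 0.6325·2 + 0.3162·(-4) = 0.3162.
u_2 = a_2 − 0.3162·e_1 = (-0.2000, -0.9000, 1.8000, -4.1000).
‖u_2‖ = 4.5717, so e_2 = (-0.0437, -0.1969, 0.3937, -0.8968).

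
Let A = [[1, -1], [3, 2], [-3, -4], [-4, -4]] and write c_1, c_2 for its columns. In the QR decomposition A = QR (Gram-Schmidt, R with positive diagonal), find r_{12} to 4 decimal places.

c_1 = (1, 3, -3, -4); ‖c_1‖ = 5.9161, so e_1 = (0.1690, 0.5071, -0.5071, -0.6761).
r_{12} = e_1·c_2 = 5.5780.

r_{12} = 5.5780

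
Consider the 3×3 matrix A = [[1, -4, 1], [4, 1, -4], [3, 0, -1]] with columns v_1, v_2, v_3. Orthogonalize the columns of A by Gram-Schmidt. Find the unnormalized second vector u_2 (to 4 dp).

q_1 = v_1/‖v_1‖ = (1, 4, 3)/5.0990 = (0.1961, 0.7845, 0.5883).
r_{12} = q_1·v_2 = 0.0000.
u_2 = v_2 + 0.0000·q_1 = (-4.0000, 1.0000, 0.0000).

u_2 = (-4.0000, 1.0000, 0.0000)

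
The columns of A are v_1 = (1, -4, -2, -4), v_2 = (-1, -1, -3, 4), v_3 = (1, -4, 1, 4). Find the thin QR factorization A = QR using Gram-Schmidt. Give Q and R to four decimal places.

v_1 = (1, -4, -2, -4); ‖v_1‖ = 6.0828, so q_1 = (0.1644, -0.6576, -0.3288, -0.6576).
q_1·v_2 = 0.1644·(-1) + (-0.6576)·(-1) + (-0.3288)·(-3) + (-0.6576)·4 = -1.1508.
u_2 = v_2 + 1.1508·q_1 = (-0.8108, -1.7568, -3.3784, 3.2432).
‖u_2‖ = 5.0671, so q_2 = (-0.1600, -0.3467, -0.6667, 0.6401).
q_1·v_3 = 0.1644·1 + (-0.6576)·(-4) + (-0.3288)·1 + (-0.6576)·4 = -0.1644; q_2·v_3 = (-0.1600)·1 + (-0.3467)·(-4) + (-0.6667)·1 + 0.6401·4 = 3.1203.
u_3 = v_3 + 0.1644·q_1 − 3.1203·q_2 = (1.5263, -3.0263, 3.0263, 1.8947).
‖u_3‖ = 4.9231, so q_3 = (0.3100, -0.6147, 0.6147, 0.3849).

Q = [[0.1644, -0.1600, 0.3100], [-0.6576, -0.3467, -0.6147], [-0.3288, -0.6667, 0.6147], [-0.6576, 0.6401, 0.3849]], R = [[6.0828, -1.1508, -0.1644], [0.0000, 5.0671, 3.1203], [0.0000, 0.0000, 4.9231]]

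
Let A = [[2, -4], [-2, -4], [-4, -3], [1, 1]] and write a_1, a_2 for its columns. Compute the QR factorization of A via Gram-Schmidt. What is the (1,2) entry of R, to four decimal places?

q_1 = a_1/‖a_1‖ = (2, -2, -4, 1)/5.0000 = (0.4000, -0.4000, -0.8000, 0.2000).
r_{12} = q_1·a_2 = 2.6000.

r_{12} = 2.6000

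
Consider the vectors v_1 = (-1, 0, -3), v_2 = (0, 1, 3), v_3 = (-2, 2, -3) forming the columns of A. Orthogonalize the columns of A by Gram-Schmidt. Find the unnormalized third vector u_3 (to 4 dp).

u_3 = (0.4737, 0.4737, -0.1579)

q_1 = v_1/‖v_1‖ = (-1, 0, -3)/3.1623 = (-0.3162, 0.0000, -0.9487).
r_{12} = q_1·v_2 = -2.8460.
u_2 = v_2 + 2.8460·q_1 = (-0.9000, 1.0000, 0.3000).
‖u_2‖ = 1.3784, so q_2 = (-0.6529, 0.7255, 0.2176).
r_{13} = q_1·v_3 = 3.4785; r_{23} = q_2·v_3 = 2.1039.
u_3 = v_3 − 3.4785·q_1 − 2.1039·q_2 = (0.4737, 0.4737, -0.1579).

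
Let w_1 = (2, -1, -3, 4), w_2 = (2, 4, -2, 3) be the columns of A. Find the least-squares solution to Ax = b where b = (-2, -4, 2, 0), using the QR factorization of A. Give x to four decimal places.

w_1 = (2, -1, -3, 4); ‖w_1‖ = 5.4772, so e_1 = (0.3651, -0.1826, -0.5477, 0.7303).
e_1·w_2 = 0.3651·2 + (-0.1826)·4 + (-0.5477)·(-2) + 0.7303·3 = 3.2863.
u_2 = w_2 − 3.2863·e_1 = (0.8000, 4.6000, -0.2000, 0.6000).
‖u_2‖ = 4.7117, so e_2 = (0.1698, 0.9763, -0.0424, 0.1273).
Qᵀb = (-1.0954, -4.3297).
Back-substitute: x_2 = -4.3297/4.7117 = -0.9189.
x_1 = (-1.0954 − 3.2863·(-0.9189))/5.4772 = 0.3514.

x = (0.3514, -0.9189)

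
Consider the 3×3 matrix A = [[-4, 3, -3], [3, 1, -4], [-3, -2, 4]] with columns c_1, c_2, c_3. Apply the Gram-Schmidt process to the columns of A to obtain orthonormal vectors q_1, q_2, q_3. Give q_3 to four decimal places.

c_1 = (-4, 3, -3); ‖c_1‖ = 5.8310, so q_1 = (-0.6860, 0.5145, -0.5145).
q_1·c_2 = (-0.6860)·3 + 0.5145·1 + (-0.5145)·(-2) = -0.5145.
u_2 = c_2 + 0.5145·q_1 = (2.6471, 1.2647, -2.2647).
‖u_2‖ = 3.7061, so q_2 = (0.7142, 0.3412, -0.6111).
q_1·c_3 = (-0.6860)·(-3) + 0.5145·(-4) + (-0.5145)·4 = -2.0580; q_2·c_3 = 0.7142·(-3) + 0.3412·(-4) + (-0.6111)·4 = -5.9520.
u_3 = c_3 + 2.0580·q_1 + 5.9520·q_2 = (-0.1606, -0.9101, -0.6959).
‖u_3‖ = 1.1569, so q_3 = (-0.1388, -0.7867, -0.6016).

q_3 = (-0.1388, -0.7867, -0.6016)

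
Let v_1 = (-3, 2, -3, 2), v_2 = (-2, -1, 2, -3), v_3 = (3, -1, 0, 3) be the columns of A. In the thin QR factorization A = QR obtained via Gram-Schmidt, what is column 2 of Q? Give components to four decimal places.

v_1 = (-3, 2, -3, 2); ‖v_1‖ = 5.0990, so e_1 = (-0.5883, 0.3922, -0.5883, 0.3922).
e_1·v_2 = (-0.5883)·(-2) + 0.3922·(-1) + (-0.5883)·2 + 0.3922·(-3) = -1.5689.
u_2 = v_2 + 1.5689·e_1 = (-2.9231, -0.3846, 1.0769, -2.3846).
‖u_2‖ = 3.9419, so e_2 = (-0.7415, -0.0976, 0.2732, -0.6049).

e_2 = (-0.7415, -0.0976, 0.2732, -0.6049)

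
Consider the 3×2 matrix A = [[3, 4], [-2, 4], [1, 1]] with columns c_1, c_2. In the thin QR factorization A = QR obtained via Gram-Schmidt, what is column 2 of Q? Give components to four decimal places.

e_2 = (0.5242, 0.8438, 0.1151)

c_1 = (3, -2, 1); ‖c_1‖ = 3.7417, so e_1 = (0.8018, -0.5345, 0.2673).
e_1·c_2 = 0.8018·4 + (-0.5345)·4 + 0.2673·1 = 1.3363.
u_2 = c_2 − 1.3363·e_1 = (2.9286, 4.7143, 0.6429).
‖u_2‖ = 5.5870, so e_2 = (0.5242, 0.8438, 0.1151).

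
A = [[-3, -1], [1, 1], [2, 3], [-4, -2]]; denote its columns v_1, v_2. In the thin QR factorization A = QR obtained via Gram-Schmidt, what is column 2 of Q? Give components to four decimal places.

v_1 = (-3, 1, 2, -4); ‖v_1‖ = 5.4772, so e_1 = (-0.5477, 0.1826, 0.3651, -0.7303).
e_1·v_2 = (-0.5477)·(-1) + 0.1826·1 + 0.3651·3 + (-0.7303)·(-2) = 3.2863.
u_2 = v_2 − 3.2863·e_1 = (0.8000, 0.4000, 1.8000, 0.4000).
‖u_2‖ = 2.0494, so e_2 = (0.3904, 0.1952, 0.8783, 0.1952).

e_2 = (0.3904, 0.1952, 0.8783, 0.1952)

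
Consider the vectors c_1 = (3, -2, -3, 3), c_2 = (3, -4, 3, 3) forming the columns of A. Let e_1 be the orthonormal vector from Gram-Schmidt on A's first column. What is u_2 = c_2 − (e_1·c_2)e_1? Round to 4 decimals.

e_1 = c_1/‖c_1‖ = (3, -2, -3, 3)/5.5678 = (0.5388, -0.3592, -0.5388, 0.5388).
r_{12} = e_1·c_2 = 3.0533.
u_2 = c_2 − 3.0533·e_1 = (1.3548, -2.9032, 4.6452, 1.3548).

u_2 = (1.3548, -2.9032, 4.6452, 1.3548)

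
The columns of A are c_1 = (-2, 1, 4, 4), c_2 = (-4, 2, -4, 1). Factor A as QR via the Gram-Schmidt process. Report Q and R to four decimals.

c_1 = (-2, 1, 4, 4); ‖c_1‖ = 6.0828, so e_1 = (-0.3288, 0.1644, 0.6576, 0.6576).
e_1·c_2 = (-0.3288)·(-4) + 0.1644·2 + 0.6576·(-4) + 0.6576·1 = -0.3288.
u_2 = c_2 + 0.3288·e_1 = (-4.1081, 2.0541, -3.7838, 1.2162).
‖u_2‖ = 6.0739, so e_2 = (-0.6764, 0.3382, -0.6230, 0.2002).

Q = [[-0.3288, -0.6764], [0.1644, 0.3382], [0.6576, -0.6230], [0.6576, 0.2002]], R = [[6.0828, -0.3288], [0.0000, 6.0739]]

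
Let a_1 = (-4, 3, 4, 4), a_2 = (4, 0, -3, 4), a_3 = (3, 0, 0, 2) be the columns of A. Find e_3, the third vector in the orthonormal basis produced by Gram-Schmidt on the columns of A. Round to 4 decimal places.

e_1 = a_1/‖a_1‖ = (-4, 3, 4, 4)/7.5498 = (-0.5298, 0.3974, 0.5298, 0.5298).
r_{12} = e_1·a_2 = -1.5894.
u_2 = a_2 + 1.5894·e_1 = (3.1579, 0.6316, -2.1579, 4.8421).
‖u_2‖ = 6.2027, so e_2 = (0.5091, 0.1018, -0.3479, 0.7806).
r_{13} = e_1·a_3 = -0.5298; r_{23} = e_2·a_3 = 3.0886.
u_3 = a_3 + 0.5298·e_1 − 3.0886·e_2 = (1.1468, -0.1040, 1.3552, -0.1304).
‖u_3‖ = 1.7832, so e_3 = (0.6431, -0.0583, 0.7600, -0.0731).

e_3 = (0.6431, -0.0583, 0.7600, -0.0731)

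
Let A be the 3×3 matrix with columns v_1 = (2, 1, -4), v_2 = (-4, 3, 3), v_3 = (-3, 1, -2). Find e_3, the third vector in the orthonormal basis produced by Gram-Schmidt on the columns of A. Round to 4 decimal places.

e_1 = v_1/‖v_1‖ = (2, 1, -4)/4.5826 = (0.4364, 0.2182, -0.8729).
r_{12} = e_1·v_2 = -3.7097.
u_2 = v_2 + 3.7097·e_1 = (-2.3810, 3.8095, -0.2381).
‖u_2‖ = 4.4987, so e_2 = (-0.5293, 0.8468, -0.0529).
r_{13} = e_1·v_3 = 0.6547; r_{23} = e_2·v_3 = 2.5404.
u_3 = v_3 − 0.6547·e_1 − 2.5404·e_2 = (-1.9412, -1.2941, -1.2941).
‖u_3‖ = 2.6679, so e_3 = (-0.7276, -0.4851, -0.4851).

e_3 = (-0.7276, -0.4851, -0.4851)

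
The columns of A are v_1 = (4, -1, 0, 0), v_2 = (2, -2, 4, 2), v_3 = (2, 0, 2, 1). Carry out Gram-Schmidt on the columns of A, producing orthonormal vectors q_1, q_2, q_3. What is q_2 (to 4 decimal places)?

v_1 = (4, -1, 0, 0); ‖v_1‖ = 4.1231, so q_1 = (0.9701, -0.2425, 0.0000, 0.0000).
q_1·v_2 = 0.9701·2 + (-0.2425)·(-2) + 0.0000·4 + 0.0000·2 = 2.4254.
u_2 = v_2 − 2.4254·q_1 = (-0.3529, -1.4118, 4.0000, 2.0000).
‖u_2‖ = 4.7029, so q_2 = (-0.0750, -0.3002, 0.8505, 0.4253).

q_2 = (-0.0750, -0.3002, 0.8505, 0.4253)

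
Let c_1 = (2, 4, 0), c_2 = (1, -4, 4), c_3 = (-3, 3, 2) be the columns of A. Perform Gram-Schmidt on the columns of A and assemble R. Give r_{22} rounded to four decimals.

c_1 = (2, 4, 0); ‖c_1‖ = 4.4721, so e_1 = (0.4472, 0.8944, 0.0000).
e_1·c_2 = 0.4472·1 + 0.8944·(-4) + 0.0000·4 = -3.1305.
u_2 = c_2 + 3.1305·e_1 = (2.4000, -1.2000, 4.0000).
r_{22} = ‖u_2‖ = 4.8166.

r_{22} = 4.8166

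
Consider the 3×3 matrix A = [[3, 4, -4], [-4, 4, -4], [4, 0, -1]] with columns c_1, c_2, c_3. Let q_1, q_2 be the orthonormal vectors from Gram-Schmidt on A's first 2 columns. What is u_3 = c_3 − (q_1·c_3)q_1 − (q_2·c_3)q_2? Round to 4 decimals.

u_3 = (0.3457, -0.3457, -0.6049)

q_1 = c_1/‖c_1‖ = (3, -4, 4)/6.4031 = (0.4685, -0.6247, 0.6247).
r_{12} = q_1·c_2 = -0.6247.
u_2 = c_2 + 0.6247·q_1 = (4.2927, 3.6098, 0.3902).
‖u_2‖ = 5.6223, so q_2 = (0.7635, 0.6420, 0.0694).
r_{13} = q_1·c_3 = 0.0000; r_{23} = q_2·c_3 = -5.6917.
u_3 = c_3 − 0.0000·q_1 + 5.6917·q_2 = (0.3457, -0.3457, -0.6049).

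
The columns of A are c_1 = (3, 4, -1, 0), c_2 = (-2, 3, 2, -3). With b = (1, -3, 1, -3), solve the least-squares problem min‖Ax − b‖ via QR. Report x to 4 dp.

x = (-0.3939, 0.0606)

e_1 = c_1/‖c_1‖ = (3, 4, -1, 0)/5.0990 = (0.5883, 0.7845, -0.1961, 0.0000).
r_{12} = e_1·c_2 = 0.7845.
u_2 = c_2 − 0.7845·e_1 = (-2.4615, 2.3846, 2.1538, -3.0000).
‖u_2‖ = 5.0383, so e_2 = (-0.4886, 0.4733, 0.4275, -0.5954).
Qᵀb = (-1.9612, 0.3054).
Back-substitute: x_2 = 0.3054/5.0383 = 0.0606.
x_1 = (-1.9612 − 0.7845·0.0606)/5.0990 = -0.3939.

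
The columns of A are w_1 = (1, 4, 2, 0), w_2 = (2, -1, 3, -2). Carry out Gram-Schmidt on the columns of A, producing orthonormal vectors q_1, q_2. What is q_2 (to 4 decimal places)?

w_1 = (1, 4, 2, 0); ‖w_1‖ = 4.5826, so q_1 = (0.2182, 0.8729, 0.4364, 0.0000).
q_1·w_2 = 0.2182·2 + 0.8729·(-1) + 0.4364·3 + 0.0000·(-2) = 0.8729.
u_2 = w_2 − 0.8729·q_1 = (1.8095, -1.7619, 2.6190, -2.0000).
‖u_2‖ = 4.1519, so q_2 = (0.4358, -0.4244, 0.6308, -0.4817).

q_2 = (0.4358, -0.4244, 0.6308, -0.4817)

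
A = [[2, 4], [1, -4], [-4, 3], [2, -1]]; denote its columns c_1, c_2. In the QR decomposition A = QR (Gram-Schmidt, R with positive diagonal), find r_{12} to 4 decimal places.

e_1 = c_1/‖c_1‖ = (2, 1, -4, 2)/5.0000 = (0.4000, 0.2000, -0.8000, 0.4000).
r_{12} = e_1·c_2 = -2.0000.

r_{12} = -2.0000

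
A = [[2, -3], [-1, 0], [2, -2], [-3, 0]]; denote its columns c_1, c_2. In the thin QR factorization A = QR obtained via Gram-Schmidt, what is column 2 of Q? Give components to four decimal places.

e_2 = (-0.6923, -0.2036, -0.3258, -0.6108)

e_1 = c_1/‖c_1‖ = (2, -1, 2, -3)/4.2426 = (0.4714, -0.2357, 0.4714, -0.7071).
r_{12} = e_1·c_2 = -2.3570.
u_2 = c_2 + 2.3570·e_1 = (-1.8889, -0.5556, -0.8889, -1.6667).
‖u_2‖ = 2.7285, so e_2 = (-0.6923, -0.2036, -0.3258, -0.6108).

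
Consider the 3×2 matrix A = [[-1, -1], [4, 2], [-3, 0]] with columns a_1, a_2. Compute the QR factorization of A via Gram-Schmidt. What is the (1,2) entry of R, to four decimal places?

r_{12} = 1.7650

q_1 = a_1/‖a_1‖ = (-1, 4, -3)/5.0990 = (-0.1961, 0.7845, -0.5883).
r_{12} = q_1·a_2 = 1.7650.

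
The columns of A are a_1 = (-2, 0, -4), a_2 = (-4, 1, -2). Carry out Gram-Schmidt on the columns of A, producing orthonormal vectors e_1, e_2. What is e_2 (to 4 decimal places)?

a_1 = (-2, 0, -4); ‖a_1‖ = 4.4721, so e_1 = (-0.4472, 0.0000, -0.8944).
e_1·a_2 = (-0.4472)·(-4) + 0.0000·1 + (-0.8944)·(-2) = 3.5777.
u_2 = a_2 − 3.5777·e_1 = (-2.4000, 1.0000, 1.2000).
‖u_2‖ = 2.8636, so e_2 = (-0.8381, 0.3492, 0.4191).

e_2 = (-0.8381, 0.3492, 0.4191)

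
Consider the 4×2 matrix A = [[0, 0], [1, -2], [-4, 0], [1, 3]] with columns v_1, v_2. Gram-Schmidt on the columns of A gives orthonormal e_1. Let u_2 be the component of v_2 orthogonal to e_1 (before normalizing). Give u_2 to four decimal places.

v_1 = (0, 1, -4, 1); ‖v_1‖ = 4.2426, so e_1 = (0.0000, 0.2357, -0.9428, 0.2357).
e_1·v_2 = 0.0000·0 + 0.2357·(-2) + (-0.9428)·0 + 0.2357·3 = 0.2357.
u_2 = v_2 − 0.2357·e_1 = (0.0000, -2.0556, 0.2222, 2.9444).

u_2 = (0.0000, -2.0556, 0.2222, 2.9444)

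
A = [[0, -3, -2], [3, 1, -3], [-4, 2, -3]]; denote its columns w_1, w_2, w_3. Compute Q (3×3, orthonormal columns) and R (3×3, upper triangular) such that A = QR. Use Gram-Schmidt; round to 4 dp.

Q = [[0.0000, -0.8321, -0.5547], [0.6000, 0.4438, -0.6656], [-0.8000, 0.3328, -0.4992]], R = [[5.0000, -1.0000, 0.6000], [0.0000, 3.6056, -0.6656], [0.0000, 0.0000, 4.6040]]

w_1 = (0, 3, -4); ‖w_1‖ = 5.0000, so q_1 = (0.0000, 0.6000, -0.8000).
q_1·w_2 = 0.0000·(-3) + 0.6000·1 + (-0.8000)·2 = -1.0000.
u_2 = w_2 + 1.0000·q_1 = (-3.0000, 1.6000, 1.2000).
‖u_2‖ = 3.6056, so q_2 = (-0.8321, 0.4438, 0.3328).
q_1·w_3 = 0.0000·(-2) + 0.6000·(-3) + (-0.8000)·(-3) = 0.6000; q_2·w_3 = (-0.8321)·(-2) + 0.4438·(-3) + 0.3328·(-3) = -0.6656.
u_3 = w_3 − 0.6000·q_1 + 0.6656·q_2 = (-2.5538, -3.0646, -2.2985).
‖u_3‖ = 4.6040, so q_3 = (-0.5547, -0.6656, -0.4992).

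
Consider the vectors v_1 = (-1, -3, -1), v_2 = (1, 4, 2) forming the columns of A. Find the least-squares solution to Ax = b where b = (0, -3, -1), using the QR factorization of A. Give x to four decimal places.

x = (0.0000, -0.6667)

e_1 = v_1/‖v_1‖ = (-1, -3, -1)/3.3166 = (-0.3015, -0.9045, -0.3015).
r_{12} = e_1·v_2 = -4.5227.
u_2 = v_2 + 4.5227·e_1 = (-0.3636, -0.0909, 0.6364).
‖u_2‖ = 0.7385, so e_2 = (-0.4924, -0.1231, 0.8616).
Qᵀb = (3.0151, -0.4924).
Back-substitute: x_2 = -0.4924/0.7385 = -0.6667.
x_1 = (3.0151 + 4.5227·(-0.6667))/3.3166 = 0.0000.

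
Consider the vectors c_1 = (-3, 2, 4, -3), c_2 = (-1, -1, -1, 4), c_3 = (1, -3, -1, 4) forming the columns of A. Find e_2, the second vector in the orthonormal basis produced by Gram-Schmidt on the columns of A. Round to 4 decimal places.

e_2 = (-0.6040, -0.0582, 0.1601, 0.7786)

c_1 = (-3, 2, 4, -3); ‖c_1‖ = 6.1644, so e_1 = (-0.4867, 0.3244, 0.6489, -0.4867).
e_1·c_2 = (-0.4867)·(-1) + 0.3244·(-1) + 0.6489·(-1) + (-0.4867)·4 = -2.4333.
u_2 = c_2 + 2.4333·e_1 = (-2.1842, -0.2105, 0.5789, 2.8158).
‖u_2‖ = 3.6165, so e_2 = (-0.6040, -0.0582, 0.1601, 0.7786).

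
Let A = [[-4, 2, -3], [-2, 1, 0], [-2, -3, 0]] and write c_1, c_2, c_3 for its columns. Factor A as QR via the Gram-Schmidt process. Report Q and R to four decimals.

c_1 = (-4, -2, -2); ‖c_1‖ = 4.8990, so e_1 = (-0.8165, -0.4082, -0.4082).
e_1·c_2 = (-0.8165)·2 + (-0.4082)·1 + (-0.4082)·(-3) = -0.8165.
u_2 = c_2 + 0.8165·e_1 = (1.3333, 0.6667, -3.3333).
‖u_2‖ = 3.6515, so e_2 = (0.3651, 0.1826, -0.9129).
e_1·c_3 = (-0.8165)·(-3) + (-0.4082)·0 + (-0.4082)·0 = 2.4495; e_2·c_3 = 0.3651·(-3) + 0.1826·0 + (-0.9129)·0 = -1.0954.
u_3 = c_3 − 2.4495·e_1 + 1.0954·e_2 = (-0.6000, 1.2000, 0.0000).
‖u_3‖ = 1.3416, so e_3 = (-0.4472, 0.8944, 0.0000).

Q = [[-0.8165, 0.3651, -0.4472], [-0.4082, 0.1826, 0.8944], [-0.4082, -0.9129, 0.0000]], R = [[4.8990, -0.8165, 2.4495], [0.0000, 3.6515, -1.0954], [0.0000, 0.0000, 1.3416]]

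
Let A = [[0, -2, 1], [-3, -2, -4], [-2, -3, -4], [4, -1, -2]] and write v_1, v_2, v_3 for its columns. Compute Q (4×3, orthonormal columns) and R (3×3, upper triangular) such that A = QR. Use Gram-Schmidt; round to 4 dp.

Q = [[0.0000, -0.5033, 0.8206], [-0.5571, -0.2950, -0.4005], [-0.3714, -0.6161, -0.1542], [0.7428, -0.5293, -0.3775]], R = [[5.3852, 1.4856, 2.2283], [0.0000, 3.9741, 4.1997], [0.0000, 0.0000, 3.7944]]

v_1 = (0, -3, -2, 4); ‖v_1‖ = 5.3852, so q_1 = (0.0000, -0.5571, -0.3714, 0.7428).
q_1·v_2 = 0.0000·(-2) + (-0.5571)·(-2) + (-0.3714)·(-3) + 0.7428·(-1) = 1.4856.
u_2 = v_2 − 1.4856·q_1 = (-2.0000, -1.1724, -2.4483, -2.1034).
‖u_2‖ = 3.9741, so q_2 = (-0.5033, -0.2950, -0.6161, -0.5293).
q_1·v_3 = 0.0000·1 + (-0.5571)·(-4) + (-0.3714)·(-4) + 0.7428·(-2) = 2.2283; q_2·v_3 = (-0.5033)·1 + (-0.2950)·(-4) + (-0.6161)·(-4) + (-0.5293)·(-2) = 4.1997.
u_3 = v_3 − 2.2283·q_1 − 4.1997·q_2 = (3.1135, -1.5197, -0.5852, -1.4323).
‖u_3‖ = 3.7944, so q_3 = (0.8206, -0.4005, -0.1542, -0.3775).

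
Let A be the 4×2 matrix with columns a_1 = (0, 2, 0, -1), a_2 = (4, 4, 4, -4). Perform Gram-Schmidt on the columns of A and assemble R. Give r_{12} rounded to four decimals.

r_{12} = 5.3666

e_1 = a_1/‖a_1‖ = (0, 2, 0, -1)/2.2361 = (0.0000, 0.8944, 0.0000, -0.4472).
r_{12} = e_1·a_2 = 5.3666.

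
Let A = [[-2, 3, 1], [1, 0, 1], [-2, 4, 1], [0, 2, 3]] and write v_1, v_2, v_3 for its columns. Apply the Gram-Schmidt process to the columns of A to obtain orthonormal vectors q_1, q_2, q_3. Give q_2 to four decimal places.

q_2 = (-0.0413, 0.5788, 0.3308, 0.7442)

v_1 = (-2, 1, -2, 0); ‖v_1‖ = 3.0000, so q_1 = (-0.6667, 0.3333, -0.6667, 0.0000).
q_1·v_2 = (-0.6667)·3 + 0.3333·0 + (-0.6667)·4 + 0.0000·2 = -4.6667.
u_2 = v_2 + 4.6667·q_1 = (-0.1111, 1.5556, 0.8889, 2.0000).
‖u_2‖ = 2.6874, so q_2 = (-0.0413, 0.5788, 0.3308, 0.7442).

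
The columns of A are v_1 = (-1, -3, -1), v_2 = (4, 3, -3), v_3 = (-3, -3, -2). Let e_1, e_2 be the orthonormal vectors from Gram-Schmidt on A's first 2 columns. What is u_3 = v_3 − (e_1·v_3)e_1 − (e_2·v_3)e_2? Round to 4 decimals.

u_3 = (-1.4453, 0.8431, -1.0839)

v_1 = (-1, -3, -1); ‖v_1‖ = 3.3166, so e_1 = (-0.3015, -0.9045, -0.3015).
e_1·v_2 = (-0.3015)·4 + (-0.9045)·3 + (-0.3015)·(-3) = -3.0151.
u_2 = v_2 + 3.0151·e_1 = (3.0909, 0.2727, -3.9091).
‖u_2‖ = 4.9909, so e_2 = (0.6193, 0.0546, -0.7832).
e_1·v_3 = (-0.3015)·(-3) + (-0.9045)·(-3) + (-0.3015)·(-2) = 4.2212; e_2·v_3 = 0.6193·(-3) + 0.0546·(-3) + (-0.7832)·(-2) = -0.4554.
u_3 = v_3 − 4.2212·e_1 + 0.4554·e_2 = (-1.4453, 0.8431, -1.0839).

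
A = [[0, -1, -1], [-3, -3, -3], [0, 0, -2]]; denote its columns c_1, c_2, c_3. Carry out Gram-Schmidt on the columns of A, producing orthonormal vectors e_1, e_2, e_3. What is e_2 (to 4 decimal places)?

e_2 = (-1.0000, 0.0000, 0.0000)

c_1 = (0, -3, 0); ‖c_1‖ = 3.0000, so e_1 = (0.0000, -1.0000, 0.0000).
e_1·c_2 = 0.0000·(-1) + (-1.0000)·(-3) + 0.0000·0 = 3.0000.
u_2 = c_2 − 3.0000·e_1 = (-1.0000, 0.0000, 0.0000).
‖u_2‖ = 1.0000, so e_2 = (-1.0000, 0.0000, 0.0000).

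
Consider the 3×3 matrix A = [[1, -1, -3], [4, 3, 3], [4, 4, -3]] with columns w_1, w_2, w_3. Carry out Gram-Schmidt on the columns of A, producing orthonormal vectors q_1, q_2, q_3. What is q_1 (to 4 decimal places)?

w_1 = (1, 4, 4); ‖w_1‖ = 5.7446, so q_1 = (0.1741, 0.6963, 0.6963).

q_1 = (0.1741, 0.6963, 0.6963)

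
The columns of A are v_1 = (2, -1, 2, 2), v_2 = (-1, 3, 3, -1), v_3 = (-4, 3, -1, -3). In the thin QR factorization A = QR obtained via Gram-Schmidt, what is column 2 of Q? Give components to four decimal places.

q_2 = (-0.1896, 0.6549, 0.7066, -0.1896)

v_1 = (2, -1, 2, 2); ‖v_1‖ = 3.6056, so q_1 = (0.5547, -0.2774, 0.5547, 0.5547).
q_1·v_2 = 0.5547·(-1) + (-0.2774)·3 + 0.5547·3 + 0.5547·(-1) = -0.2774.
u_2 = v_2 + 0.2774·q_1 = (-0.8462, 2.9231, 3.1538, -0.8462).
‖u_2‖ = 4.4635, so q_2 = (-0.1896, 0.6549, 0.7066, -0.1896).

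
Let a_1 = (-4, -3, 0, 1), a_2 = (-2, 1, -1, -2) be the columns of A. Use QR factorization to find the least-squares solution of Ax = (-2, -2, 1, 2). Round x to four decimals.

e_1 = a_1/‖a_1‖ = (-4, -3, 0, 1)/5.0990 = (-0.7845, -0.5883, 0.0000, 0.1961).
r_{12} = e_1·a_2 = 0.5883.
u_2 = a_2 − 0.5883·e_1 = (-1.5385, 1.3462, -1.0000, -2.1154).
‖u_2‖ = 3.1071, so e_2 = (-0.4951, 0.4333, -0.3218, -0.6808).
Qᵀb = (3.1379, -1.5597).
Back-substitute: x_2 = -1.5597/3.1071 = -0.5020.
x_1 = (3.1379 − 0.5883·(-0.5020))/5.0990 = 0.6733.

x = (0.6733, -0.5020)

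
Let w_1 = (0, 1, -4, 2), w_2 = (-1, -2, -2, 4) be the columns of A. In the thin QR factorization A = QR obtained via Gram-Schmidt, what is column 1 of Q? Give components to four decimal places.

w_1 = (0, 1, -4, 2); ‖w_1‖ = 4.5826, so q_1 = (0.0000, 0.2182, -0.8729, 0.4364).

q_1 = (0.0000, 0.2182, -0.8729, 0.4364)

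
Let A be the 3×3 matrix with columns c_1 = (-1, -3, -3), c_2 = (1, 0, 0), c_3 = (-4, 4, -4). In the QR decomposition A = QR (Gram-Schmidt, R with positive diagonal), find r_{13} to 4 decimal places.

r_{13} = 0.9177

c_1 = (-1, -3, -3); ‖c_1‖ = 4.3589, so q_1 = (-0.2294, -0.6882, -0.6882).
r_{13} = q_1·c_3 = 0.9177.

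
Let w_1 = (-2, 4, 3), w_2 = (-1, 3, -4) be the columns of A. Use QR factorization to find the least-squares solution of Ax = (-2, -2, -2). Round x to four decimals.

x = (-0.3573, 0.1813)

w_1 = (-2, 4, 3); ‖w_1‖ = 5.3852, so e_1 = (-0.3714, 0.7428, 0.5571).
e_1·w_2 = (-0.3714)·(-1) + 0.7428·3 + 0.5571·(-4) = 0.3714.
u_2 = w_2 − 0.3714·e_1 = (-0.8621, 2.7241, -4.2069).
‖u_2‖ = 5.0855, so e_2 = (-0.1695, 0.5357, -0.8272).
Qᵀb = (-1.8570, 0.9222).
Back-substitute: x_2 = 0.9222/5.0855 = 0.1813.
x_1 = (-1.8570 − 0.3714·0.1813)/5.3852 = -0.3573.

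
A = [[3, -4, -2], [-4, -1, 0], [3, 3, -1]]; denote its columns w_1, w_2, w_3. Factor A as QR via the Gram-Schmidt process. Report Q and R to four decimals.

Q = [[0.5145, -0.8022, -0.3029], [-0.6860, -0.1731, -0.7067], [0.5145, 0.5714, -0.6394]], R = [[5.8310, 0.1715, -1.5435], [0.0000, 5.0961, 1.0331], [0.0000, 0.0000, 1.2451]]

e_1 = w_1/‖w_1‖ = (3, -4, 3)/5.8310 = (0.5145, -0.6860, 0.5145).
r_{12} = e_1·w_2 = 0.1715.
u_2 = w_2 − 0.1715·e_1 = (-4.0882, -0.8824, 2.9118).
‖u_2‖ = 5.0961, so e_2 = (-0.8022, -0.1731, 0.5714).
r_{13} = e_1·w_3 = -1.5435; r_{23} = e_2·w_3 = 1.0331.
u_3 = w_3 + 1.5435·e_1 − 1.0331·e_2 = (-0.3771, -0.8800, -0.7961).
‖u_3‖ = 1.2451, so e_3 = (-0.3029, -0.7067, -0.6394).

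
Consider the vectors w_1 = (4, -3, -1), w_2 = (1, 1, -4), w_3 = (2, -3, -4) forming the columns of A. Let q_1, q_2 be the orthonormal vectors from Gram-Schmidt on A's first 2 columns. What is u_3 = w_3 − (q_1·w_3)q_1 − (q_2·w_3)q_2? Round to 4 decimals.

u_3 = (-1.3792, -1.5914, -0.7427)

w_1 = (4, -3, -1); ‖w_1‖ = 5.0990, so q_1 = (0.7845, -0.5883, -0.1961).
q_1·w_2 = 0.7845·1 + (-0.5883)·1 + (-0.1961)·(-4) = 0.9806.
u_2 = w_2 − 0.9806·q_1 = (0.2308, 1.5769, -3.8077).
‖u_2‖ = 4.1278, so q_2 = (0.0559, 0.3820, -0.9225).
q_1·w_3 = 0.7845·2 + (-0.5883)·(-3) + (-0.1961)·(-4) = 4.1184; q_2·w_3 = 0.0559·2 + 0.3820·(-3) + (-0.9225)·(-4) = 2.6556.
u_3 = w_3 − 4.1184·q_1 − 2.6556·q_2 = (-1.3792, -1.5914, -0.7427).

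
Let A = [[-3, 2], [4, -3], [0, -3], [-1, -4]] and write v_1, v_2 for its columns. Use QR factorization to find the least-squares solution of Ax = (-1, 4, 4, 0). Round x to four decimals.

x = (0.4520, -0.5177)

v_1 = (-3, 4, 0, -1); ‖v_1‖ = 5.0990, so q_1 = (-0.5883, 0.7845, 0.0000, -0.1961).
q_1·v_2 = (-0.5883)·2 + 0.7845·(-3) + 0.0000·(-3) + (-0.1961)·(-4) = -2.7456.
u_2 = v_2 + 2.7456·q_1 = (0.3846, -0.8462, -3.0000, -4.5385).
‖u_2‖ = 5.5192, so q_2 = (0.0697, -0.1533, -0.5436, -0.8223).
Qᵀb = (3.7262, -2.8572).
Back-substitute: x_2 = -2.8572/5.5192 = -0.5177.
x_1 = (3.7262 + 2.7456·(-0.5177))/5.0990 = 0.4520.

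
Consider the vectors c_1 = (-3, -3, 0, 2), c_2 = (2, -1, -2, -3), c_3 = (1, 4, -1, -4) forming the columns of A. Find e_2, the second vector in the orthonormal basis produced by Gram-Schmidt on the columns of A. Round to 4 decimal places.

e_1 = c_1/‖c_1‖ = (-3, -3, 0, 2)/4.6904 = (-0.6396, -0.6396, 0.0000, 0.4264).
r_{12} = e_1·c_2 = -1.9188.
u_2 = c_2 + 1.9188·e_1 = (0.7727, -2.2273, -2.0000, -2.1818).
‖u_2‖ = 3.7839, so e_2 = (0.2042, -0.5886, -0.5285, -0.5766).

e_2 = (0.2042, -0.5886, -0.5285, -0.5766)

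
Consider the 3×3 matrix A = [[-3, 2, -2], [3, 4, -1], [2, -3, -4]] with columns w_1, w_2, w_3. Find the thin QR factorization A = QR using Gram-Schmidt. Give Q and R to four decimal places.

Q = [[-0.6396, 0.3714, -0.6730], [0.6396, 0.7428, -0.1980], [0.4264, -0.5571, -0.7126]], R = [[4.6904, 0.0000, -1.0660], [0.0000, 5.3852, 0.7428], [0.0000, 0.0000, 4.3945]]

q_1 = w_1/‖w_1‖ = (-3, 3, 2)/4.6904 = (-0.6396, 0.6396, 0.4264).
r_{12} = q_1·w_2 = 0.0000.
u_2 = w_2 − 0.0000·q_1 = (2.0000, 4.0000, -3.0000).
‖u_2‖ = 5.3852, so q_2 = (0.3714, 0.7428, -0.5571).
r_{13} = q_1·w_3 = -1.0660; r_{23} = q_2·w_3 = 0.7428.
u_3 = w_3 + 1.0660·q_1 − 0.7428·q_2 = (-2.9577, -0.8699, -3.1317).
‖u_3‖ = 4.3945, so q_3 = (-0.6730, -0.1980, -0.7126).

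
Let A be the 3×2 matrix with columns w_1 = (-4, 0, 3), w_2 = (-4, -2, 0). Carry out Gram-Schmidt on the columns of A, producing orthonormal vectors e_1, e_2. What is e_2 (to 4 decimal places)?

e_2 = (-0.4609, -0.6402, -0.6146)

w_1 = (-4, 0, 3); ‖w_1‖ = 5.0000, so e_1 = (-0.8000, 0.0000, 0.6000).
e_1·w_2 = (-0.8000)·(-4) + 0.0000·(-2) + 0.6000·0 = 3.2000.
u_2 = w_2 − 3.2000·e_1 = (-1.4400, -2.0000, -1.9200).
‖u_2‖ = 3.1241, so e_2 = (-0.4609, -0.6402, -0.6146).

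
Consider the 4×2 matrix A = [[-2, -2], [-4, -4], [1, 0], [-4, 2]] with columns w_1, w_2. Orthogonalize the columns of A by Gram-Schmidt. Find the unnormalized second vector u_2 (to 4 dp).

u_2 = (-1.3514, -2.7027, -0.3243, 3.2973)

e_1 = w_1/‖w_1‖ = (-2, -4, 1, -4)/6.0828 = (-0.3288, -0.6576, 0.1644, -0.6576).
r_{12} = e_1·w_2 = 1.9728.
u_2 = w_2 − 1.9728·e_1 = (-1.3514, -2.7027, -0.3243, 3.2973).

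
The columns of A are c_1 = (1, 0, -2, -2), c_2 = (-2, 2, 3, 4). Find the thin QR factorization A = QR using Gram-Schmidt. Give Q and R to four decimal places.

c_1 = (1, 0, -2, -2); ‖c_1‖ = 3.0000, so e_1 = (0.3333, 0.0000, -0.6667, -0.6667).
e_1·c_2 = 0.3333·(-2) + 0.0000·2 + (-0.6667)·3 + (-0.6667)·4 = -5.3333.
u_2 = c_2 + 5.3333·e_1 = (-0.2222, 2.0000, -0.5556, 0.4444).
‖u_2‖ = 2.1344, so e_2 = (-0.1041, 0.9370, -0.2603, 0.2082).

Q = [[0.3333, -0.1041], [0.0000, 0.9370], [-0.6667, -0.2603], [-0.6667, 0.2082]], R = [[3.0000, -5.3333], [0.0000, 2.1344]]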